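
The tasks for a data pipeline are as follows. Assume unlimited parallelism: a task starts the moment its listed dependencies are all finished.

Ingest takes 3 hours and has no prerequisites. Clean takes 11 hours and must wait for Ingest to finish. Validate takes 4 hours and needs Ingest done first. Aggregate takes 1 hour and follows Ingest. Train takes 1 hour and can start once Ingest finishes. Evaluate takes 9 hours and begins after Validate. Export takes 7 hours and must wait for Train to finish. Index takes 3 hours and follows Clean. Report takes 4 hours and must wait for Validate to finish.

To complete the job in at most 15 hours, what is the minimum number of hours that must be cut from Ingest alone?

2

Current finish: 17 hours; target: 15.
Ingest is on every critical path, so each hour cut from Ingest cuts the finish by one (this holds down to a finish of 15).
Need 17 − 15 = 2 hours off Ingest → Ingest becomes 1 hour, finish becomes 15.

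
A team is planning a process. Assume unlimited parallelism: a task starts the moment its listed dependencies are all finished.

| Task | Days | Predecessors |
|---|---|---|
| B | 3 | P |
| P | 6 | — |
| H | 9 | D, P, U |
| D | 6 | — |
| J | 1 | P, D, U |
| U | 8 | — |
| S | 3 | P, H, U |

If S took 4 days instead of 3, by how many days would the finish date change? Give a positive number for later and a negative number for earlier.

1

Actual critical path: U→H→S = 8+9+3 = 20 ⇒ 20 days.
Since S is critical, the +1 change carries straight to that chain (now 21 days).
That remains the longest chain; total 21 days.
Change in finish: 21 − 20 = +1 days.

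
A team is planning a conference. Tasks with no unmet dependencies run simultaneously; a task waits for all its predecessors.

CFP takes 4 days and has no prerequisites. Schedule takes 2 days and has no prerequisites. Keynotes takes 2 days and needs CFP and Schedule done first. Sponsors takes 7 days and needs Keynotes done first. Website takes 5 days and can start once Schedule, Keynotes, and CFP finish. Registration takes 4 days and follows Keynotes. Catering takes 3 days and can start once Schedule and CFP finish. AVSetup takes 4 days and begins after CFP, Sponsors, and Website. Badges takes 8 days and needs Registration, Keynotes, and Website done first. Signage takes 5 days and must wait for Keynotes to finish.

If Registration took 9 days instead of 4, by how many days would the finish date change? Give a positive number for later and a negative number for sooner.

As given, the longest chain is CFP→Keynotes→Website→Badges = 4+2+5+8 = 19, so the finish is 19 days.
Registration is off the critical path — its longest chain is 18 days, giving 1 of slack.
The binding chain switches to CFP→Keynotes→Registration→Badges = 4+2+9+8 = 23; finish 23 days.
Change in finish: 23 − 19 = +4 days.

4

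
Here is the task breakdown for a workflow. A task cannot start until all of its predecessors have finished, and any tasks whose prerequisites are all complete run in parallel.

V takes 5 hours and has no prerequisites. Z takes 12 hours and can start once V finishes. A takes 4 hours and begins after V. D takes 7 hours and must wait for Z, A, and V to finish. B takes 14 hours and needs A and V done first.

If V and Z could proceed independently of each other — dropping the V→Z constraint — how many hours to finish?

23

Before: longest chain V→Z→D = 5+12+7 = 24, finish 24.
Without V→Z, Z's earliest start moves from 5 to 0.
The longest chain is now V→A→B = 5+4+14 = 23, so the schedule takes 23 hours.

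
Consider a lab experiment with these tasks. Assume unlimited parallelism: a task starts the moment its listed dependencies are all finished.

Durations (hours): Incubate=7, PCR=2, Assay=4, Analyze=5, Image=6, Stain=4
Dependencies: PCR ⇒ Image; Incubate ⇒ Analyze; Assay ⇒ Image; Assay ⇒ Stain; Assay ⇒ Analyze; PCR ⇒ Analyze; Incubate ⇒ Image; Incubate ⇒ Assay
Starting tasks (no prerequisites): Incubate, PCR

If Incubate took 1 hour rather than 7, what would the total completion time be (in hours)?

The binding path is Incubate→Assay→Image = 7+4+6 = 17; finish at 17 hours.
Since Incubate is critical, the -6 change carries straight to that chain (now 11 hours).
The critical path is still Incubate→Assay→Image; finish is now 11 hours.

11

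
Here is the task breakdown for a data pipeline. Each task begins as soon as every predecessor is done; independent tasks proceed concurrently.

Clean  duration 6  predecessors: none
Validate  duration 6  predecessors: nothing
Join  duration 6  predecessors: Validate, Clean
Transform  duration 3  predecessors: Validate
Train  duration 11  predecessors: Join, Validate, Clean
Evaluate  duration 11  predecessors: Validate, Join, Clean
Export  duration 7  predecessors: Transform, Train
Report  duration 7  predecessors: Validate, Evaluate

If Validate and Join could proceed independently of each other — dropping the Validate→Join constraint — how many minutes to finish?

30

Before: longest chain Clean→Join→Train→Export = 6+6+11+7 = 30, finish 30.
Dropping Validate→Join doesn't change Join's earliest start (6); another predecessor still binds.
The longest chain is now Clean→Join→Train→Export = 6+6+11+7 = 30, so the plan takes 30 minutes.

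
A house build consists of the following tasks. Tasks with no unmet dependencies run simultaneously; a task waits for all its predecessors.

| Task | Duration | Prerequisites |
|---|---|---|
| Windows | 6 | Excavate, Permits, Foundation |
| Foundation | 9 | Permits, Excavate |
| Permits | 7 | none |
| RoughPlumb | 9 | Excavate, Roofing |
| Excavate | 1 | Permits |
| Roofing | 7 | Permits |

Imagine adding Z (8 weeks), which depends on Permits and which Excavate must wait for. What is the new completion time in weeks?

31

Originally the plan takes 23 weeks.
With Z inserted, Excavate now waits for max(Permits, Z).
New critical path: Permits→Z→Excavate→Foundation→Windows = 7+8+1+9+6 = 31 ⇒ 31 weeks.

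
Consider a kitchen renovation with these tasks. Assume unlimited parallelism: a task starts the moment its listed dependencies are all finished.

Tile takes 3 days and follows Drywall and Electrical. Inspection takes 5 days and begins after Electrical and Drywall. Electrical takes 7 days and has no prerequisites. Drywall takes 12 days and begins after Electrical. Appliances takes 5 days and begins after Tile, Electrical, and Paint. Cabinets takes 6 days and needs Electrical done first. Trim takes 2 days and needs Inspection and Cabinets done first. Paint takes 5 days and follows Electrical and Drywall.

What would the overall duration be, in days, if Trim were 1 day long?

As given, the longest chain is Electrical→Drywall→Paint→Appliances = 7+12+5+5 = 29, so the finish is 29 days.
Trim has 3 days of float (longest path through it is 26).
That remains the longest chain; total 29 days.

29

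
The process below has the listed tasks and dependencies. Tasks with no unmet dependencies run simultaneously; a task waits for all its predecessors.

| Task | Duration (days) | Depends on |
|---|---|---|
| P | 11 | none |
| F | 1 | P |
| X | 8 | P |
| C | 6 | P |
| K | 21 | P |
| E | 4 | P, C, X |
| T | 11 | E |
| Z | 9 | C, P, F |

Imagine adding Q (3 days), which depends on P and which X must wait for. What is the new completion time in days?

37

Originally the schedule takes 34 days.
With Q inserted, X now waits for max(P, Q).
New critical path: P→Q→X→E→T = 11+3+8+4+11 = 37 ⇒ 37 days.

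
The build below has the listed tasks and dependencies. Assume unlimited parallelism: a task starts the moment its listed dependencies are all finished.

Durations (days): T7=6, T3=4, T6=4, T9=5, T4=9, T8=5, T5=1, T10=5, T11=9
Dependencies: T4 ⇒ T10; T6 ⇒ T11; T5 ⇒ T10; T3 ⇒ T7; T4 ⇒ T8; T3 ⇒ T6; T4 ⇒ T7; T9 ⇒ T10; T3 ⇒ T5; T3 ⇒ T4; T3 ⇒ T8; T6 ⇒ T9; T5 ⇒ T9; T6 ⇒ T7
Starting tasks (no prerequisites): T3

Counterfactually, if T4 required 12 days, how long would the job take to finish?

Actual critical path: T3→T4→T7 = 4+9+6 = 19 ⇒ 19 days.
Since T4 is critical, the +3 change carries straight to that chain (now 22 days).
No other chain overtakes it, so the finish is 22 days.

22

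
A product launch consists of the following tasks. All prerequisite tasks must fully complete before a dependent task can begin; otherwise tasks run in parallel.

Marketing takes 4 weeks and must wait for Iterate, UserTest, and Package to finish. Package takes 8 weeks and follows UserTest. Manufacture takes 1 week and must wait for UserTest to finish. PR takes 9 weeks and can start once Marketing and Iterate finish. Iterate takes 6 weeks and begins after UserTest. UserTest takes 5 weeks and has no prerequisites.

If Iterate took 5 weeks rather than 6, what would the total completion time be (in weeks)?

26

Baseline: UserTest→Package→Marketing→PR = 5+8+4+9 = 26 → 26 weeks.
Iterate is off the critical path — its longest chain is 24 weeks, giving 2 of slack.
The critical path is still UserTest→Package→Marketing→PR; finish is now 26 weeks.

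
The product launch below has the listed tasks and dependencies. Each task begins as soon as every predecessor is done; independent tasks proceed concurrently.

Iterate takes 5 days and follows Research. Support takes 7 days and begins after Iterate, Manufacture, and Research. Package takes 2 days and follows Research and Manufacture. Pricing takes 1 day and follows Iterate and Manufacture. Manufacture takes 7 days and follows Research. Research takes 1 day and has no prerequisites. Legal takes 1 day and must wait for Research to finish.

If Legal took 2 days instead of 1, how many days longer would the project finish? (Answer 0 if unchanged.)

0

The binding path is Research→Manufacture→Support = 1+7+7 = 15; finish at 15 days.
Legal is off the critical path — its longest chain is 2 days, giving 13 of slack.
That remains the longest chain; total 15 days.
Change in finish: 15 − 15 = +0 days.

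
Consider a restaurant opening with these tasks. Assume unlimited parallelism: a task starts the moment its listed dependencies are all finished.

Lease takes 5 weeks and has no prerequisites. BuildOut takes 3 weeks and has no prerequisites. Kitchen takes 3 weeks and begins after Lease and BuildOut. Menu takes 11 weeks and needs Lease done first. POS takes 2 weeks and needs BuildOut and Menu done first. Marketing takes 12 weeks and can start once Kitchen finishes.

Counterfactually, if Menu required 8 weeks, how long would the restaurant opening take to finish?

20

Baseline: Lease→Kitchen→Marketing = 5+3+12 = 20 → 20 weeks.
Menu is off the critical path — its longest chain is 18 weeks, giving 2 of slack.
No other chain overtakes it, so the finish is 20 weeks.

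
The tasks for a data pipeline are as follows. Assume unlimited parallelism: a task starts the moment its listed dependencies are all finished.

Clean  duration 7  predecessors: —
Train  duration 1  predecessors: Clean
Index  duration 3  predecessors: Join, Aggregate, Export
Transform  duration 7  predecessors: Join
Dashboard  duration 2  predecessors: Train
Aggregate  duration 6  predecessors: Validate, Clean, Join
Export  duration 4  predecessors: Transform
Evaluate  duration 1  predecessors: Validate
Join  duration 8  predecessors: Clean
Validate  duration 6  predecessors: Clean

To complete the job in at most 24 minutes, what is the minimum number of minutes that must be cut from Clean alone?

5

Current finish: 29 minutes; target: 24.
Clean is on every critical path, so each minute cut from Clean cuts the finish by one (this holds down to a finish of 23).
Need 29 − 24 = 5 minutes off Clean → Clean becomes 2 minutes, finish becomes 24.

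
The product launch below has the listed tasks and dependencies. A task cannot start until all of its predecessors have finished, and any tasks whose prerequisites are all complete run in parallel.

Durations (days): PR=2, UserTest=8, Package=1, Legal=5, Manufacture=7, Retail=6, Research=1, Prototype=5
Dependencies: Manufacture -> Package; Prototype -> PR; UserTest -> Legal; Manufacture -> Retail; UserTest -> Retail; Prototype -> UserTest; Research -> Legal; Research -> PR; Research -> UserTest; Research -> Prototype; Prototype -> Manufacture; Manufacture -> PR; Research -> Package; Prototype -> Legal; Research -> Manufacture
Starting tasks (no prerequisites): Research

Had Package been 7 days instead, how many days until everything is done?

20

Critical path before the change: Research→Prototype→UserTest→Retail = 1+5+8+6 = 20 giving 20 days.
Package is off the critical path — its longest chain is 14 days, giving 6 of slack.
The critical path is still Research→Prototype→UserTest→Retail; finish is now 20 days.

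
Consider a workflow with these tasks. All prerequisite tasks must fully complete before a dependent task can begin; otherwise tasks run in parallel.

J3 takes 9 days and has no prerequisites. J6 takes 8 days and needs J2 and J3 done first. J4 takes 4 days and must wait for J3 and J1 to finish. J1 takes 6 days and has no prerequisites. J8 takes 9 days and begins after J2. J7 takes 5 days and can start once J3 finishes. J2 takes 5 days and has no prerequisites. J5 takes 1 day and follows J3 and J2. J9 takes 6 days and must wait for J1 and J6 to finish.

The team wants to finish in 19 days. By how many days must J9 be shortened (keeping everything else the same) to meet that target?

Current finish: 23 days; target: 19.
J9 is on every critical path, so each day cut from J9 cuts the finish by one (this holds down to a finish of 18).
Need 23 − 19 = 4 days off J9 → J9 becomes 2 days, finish becomes 19.

4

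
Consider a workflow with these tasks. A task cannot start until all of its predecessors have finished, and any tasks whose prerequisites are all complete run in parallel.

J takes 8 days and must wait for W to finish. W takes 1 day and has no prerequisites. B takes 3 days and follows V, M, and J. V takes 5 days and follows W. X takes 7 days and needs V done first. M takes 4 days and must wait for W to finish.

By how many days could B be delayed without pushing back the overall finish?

1

W→V→X = 1+5+7 = 13 sets the makespan at 13 days.
The longest chain containing B totals 12 days.
Float = 13 − 12 = 1.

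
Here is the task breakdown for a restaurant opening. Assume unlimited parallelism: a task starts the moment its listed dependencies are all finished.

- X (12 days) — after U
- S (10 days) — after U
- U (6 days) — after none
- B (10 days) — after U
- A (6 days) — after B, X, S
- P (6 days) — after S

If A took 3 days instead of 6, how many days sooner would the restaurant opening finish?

Actual critical path: U→X→A = 6+12+6 = 24 ⇒ 24 days.
A lies on that path, so at 3 days the path becomes 21 days.
Now U→S→P = 6+10+6 = 22 is longest, so the finish becomes 22 days.
Change in finish: 22 − 24 = -2 days.

2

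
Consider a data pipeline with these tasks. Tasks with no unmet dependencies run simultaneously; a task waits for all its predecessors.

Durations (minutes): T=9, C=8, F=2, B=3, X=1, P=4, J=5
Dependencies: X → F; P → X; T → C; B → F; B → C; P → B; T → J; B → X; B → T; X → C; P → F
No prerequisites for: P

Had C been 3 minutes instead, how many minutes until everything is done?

21

The binding path is P→B→T→C = 4+3+9+8 = 24; finish at 24 minutes.
C is on the critical path; changing it to 3 makes that path 19 minutes.
The binding chain switches to P→B→T→J = 4+3+9+5 = 21; finish 21 minutes.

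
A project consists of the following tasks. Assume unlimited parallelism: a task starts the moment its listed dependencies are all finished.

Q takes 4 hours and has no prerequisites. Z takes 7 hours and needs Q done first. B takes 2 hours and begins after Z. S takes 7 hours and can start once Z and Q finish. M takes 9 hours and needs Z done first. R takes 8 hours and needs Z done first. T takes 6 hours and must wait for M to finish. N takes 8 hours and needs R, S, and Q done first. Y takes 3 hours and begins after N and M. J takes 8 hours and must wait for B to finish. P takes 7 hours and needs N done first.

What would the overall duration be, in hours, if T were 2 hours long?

Critical path before the change: Q→Z→R→N→P = 4+7+8+8+7 = 34 giving 34 hours.
The longest path through T is only 26 hours, so T has float 8.
The critical path is still Q→Z→R→N→P; finish is now 34 hours.

34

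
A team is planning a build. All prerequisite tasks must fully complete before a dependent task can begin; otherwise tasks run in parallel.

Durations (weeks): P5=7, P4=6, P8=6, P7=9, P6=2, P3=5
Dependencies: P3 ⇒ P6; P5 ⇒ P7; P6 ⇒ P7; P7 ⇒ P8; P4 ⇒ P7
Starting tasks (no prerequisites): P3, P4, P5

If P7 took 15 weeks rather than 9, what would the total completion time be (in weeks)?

28

Critical path before the change: P3→P6→P7→P8 = 5+2+9+6 = 22 giving 22 weeks.
P7 is on the critical path; changing it to 15 makes that path 28 weeks.
That remains the longest chain; total 28 weeks.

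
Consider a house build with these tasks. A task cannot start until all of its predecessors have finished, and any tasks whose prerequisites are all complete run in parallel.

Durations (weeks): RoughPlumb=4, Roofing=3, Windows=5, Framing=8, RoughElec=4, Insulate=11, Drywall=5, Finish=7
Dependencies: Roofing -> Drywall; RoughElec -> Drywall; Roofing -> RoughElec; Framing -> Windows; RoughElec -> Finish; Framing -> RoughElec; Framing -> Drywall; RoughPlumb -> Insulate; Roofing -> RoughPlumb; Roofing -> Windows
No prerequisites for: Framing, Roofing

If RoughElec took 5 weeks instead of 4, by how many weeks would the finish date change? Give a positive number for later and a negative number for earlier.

1

The binding path is Framing→RoughElec→Finish = 8+4+7 = 19; finish at 19 weeks.
Since RoughElec is critical, the +1 change carries straight to that chain (now 20 weeks).
That remains the longest chain; total 20 weeks.
Change in finish: 20 − 19 = +1 weeks.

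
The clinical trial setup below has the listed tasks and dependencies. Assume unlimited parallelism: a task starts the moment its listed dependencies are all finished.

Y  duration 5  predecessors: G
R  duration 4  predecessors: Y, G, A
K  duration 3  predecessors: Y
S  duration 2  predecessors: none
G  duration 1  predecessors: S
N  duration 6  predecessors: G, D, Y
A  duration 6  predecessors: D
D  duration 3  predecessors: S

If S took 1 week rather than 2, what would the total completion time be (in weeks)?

14

As given, the longest chain is S→D→A→R = 2+3+6+4 = 15, so the finish is 15 weeks.
Since S is critical, the -1 change carries straight to that chain (now 14 weeks).
No other chain overtakes it, so the finish is 14 weeks.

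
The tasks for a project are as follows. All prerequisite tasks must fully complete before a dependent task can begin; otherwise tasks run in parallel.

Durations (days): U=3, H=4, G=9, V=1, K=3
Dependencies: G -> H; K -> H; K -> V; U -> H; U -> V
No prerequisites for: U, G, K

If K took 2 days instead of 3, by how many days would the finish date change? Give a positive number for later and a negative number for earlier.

0

Actual critical path: G→H = 9+4 = 13 ⇒ 13 days.
K has 6 days of float (longest path through it is 7).
The critical path is still G→H; finish is now 13 days.
Change in finish: 13 − 13 = +0 days.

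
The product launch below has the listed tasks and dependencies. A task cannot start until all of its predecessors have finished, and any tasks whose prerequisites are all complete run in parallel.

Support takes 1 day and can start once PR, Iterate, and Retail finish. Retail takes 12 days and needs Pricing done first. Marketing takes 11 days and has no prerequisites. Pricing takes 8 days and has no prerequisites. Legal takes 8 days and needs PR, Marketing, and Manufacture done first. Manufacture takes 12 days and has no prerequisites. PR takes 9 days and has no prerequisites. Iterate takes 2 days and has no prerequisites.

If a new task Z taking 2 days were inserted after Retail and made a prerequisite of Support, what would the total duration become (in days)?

23

Originally the project takes 21 days.
With Z inserted, Support now waits for max(PR, Iterate, Retail, Z).
New critical path: Pricing→Retail→Z→Support = 8+12+2+1 = 23 ⇒ 23 days.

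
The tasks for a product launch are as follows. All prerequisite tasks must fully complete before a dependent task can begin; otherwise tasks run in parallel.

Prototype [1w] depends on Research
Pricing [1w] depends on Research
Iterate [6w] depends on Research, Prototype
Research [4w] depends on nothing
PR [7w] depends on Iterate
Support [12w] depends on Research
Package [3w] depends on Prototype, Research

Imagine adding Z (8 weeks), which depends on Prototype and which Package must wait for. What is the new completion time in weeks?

Originally the job takes 18 weeks.
With Z inserted, Package now waits for max(Prototype, Research, Z).
New critical path: Research→Prototype→Iterate→PR = 4+1+6+7 = 18 ⇒ 18 weeks.

18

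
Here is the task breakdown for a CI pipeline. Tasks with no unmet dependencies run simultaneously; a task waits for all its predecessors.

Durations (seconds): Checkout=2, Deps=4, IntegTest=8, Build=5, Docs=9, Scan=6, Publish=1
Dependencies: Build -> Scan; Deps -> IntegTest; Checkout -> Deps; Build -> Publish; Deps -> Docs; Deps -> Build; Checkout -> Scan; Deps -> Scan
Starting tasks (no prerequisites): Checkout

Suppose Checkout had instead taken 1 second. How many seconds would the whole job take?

As given, the longest chain is Checkout→Deps→Build→Scan = 2+4+5+6 = 17, so the finish is 17 seconds.
Checkout lies on that path, so at 1 second the path becomes 16 seconds.
The critical path is still Checkout→Deps→Build→Scan; finish is now 16 seconds.

16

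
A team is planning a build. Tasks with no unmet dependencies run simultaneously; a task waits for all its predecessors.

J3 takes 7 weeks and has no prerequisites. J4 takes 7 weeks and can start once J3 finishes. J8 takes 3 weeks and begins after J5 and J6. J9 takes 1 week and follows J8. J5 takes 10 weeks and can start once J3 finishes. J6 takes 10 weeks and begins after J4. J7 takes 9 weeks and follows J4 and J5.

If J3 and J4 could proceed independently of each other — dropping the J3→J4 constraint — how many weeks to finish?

26

With the dependency in place, J3→J4→J6→J8→J9 = 7+7+10+3+1 = 28 sets the finish at 28 weeks.
Without J3→J4, J4's earliest start moves from 7 to 0.
The longest chain is now J3→J5→J7 = 7+10+9 = 26, so the job takes 26 weeks.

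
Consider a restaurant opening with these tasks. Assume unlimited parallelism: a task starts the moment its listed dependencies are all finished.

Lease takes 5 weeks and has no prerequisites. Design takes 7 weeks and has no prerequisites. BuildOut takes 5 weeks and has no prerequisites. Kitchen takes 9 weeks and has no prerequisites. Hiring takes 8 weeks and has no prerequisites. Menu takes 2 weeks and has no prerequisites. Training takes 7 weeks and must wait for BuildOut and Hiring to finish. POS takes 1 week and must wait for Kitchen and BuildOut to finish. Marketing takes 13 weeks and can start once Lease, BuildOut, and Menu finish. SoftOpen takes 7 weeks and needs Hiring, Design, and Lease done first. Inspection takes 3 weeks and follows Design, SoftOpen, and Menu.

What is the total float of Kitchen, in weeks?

Critical path: Lease→Marketing = 5+13 = 18, so the finish is 18 weeks.
Longest path through Kitchen: 10 weeks (earliest finish 9, latest finish 17).
So Kitchen can slip 17 − 9 = 8 weeks.

8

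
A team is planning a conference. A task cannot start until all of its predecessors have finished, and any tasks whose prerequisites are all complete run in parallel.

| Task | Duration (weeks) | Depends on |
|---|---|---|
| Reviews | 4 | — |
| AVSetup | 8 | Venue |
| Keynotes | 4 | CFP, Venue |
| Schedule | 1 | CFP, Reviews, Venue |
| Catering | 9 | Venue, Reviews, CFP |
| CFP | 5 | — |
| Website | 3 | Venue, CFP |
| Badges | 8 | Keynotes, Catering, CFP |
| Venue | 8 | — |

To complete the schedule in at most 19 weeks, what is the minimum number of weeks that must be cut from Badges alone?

6

Current finish: 25 weeks; target: 19.
Badges is on every critical path, so each week cut from Badges cuts the finish by one (this holds down to a finish of 18).
Need 25 − 19 = 6 weeks off Badges → Badges becomes 2 weeks, finish becomes 19.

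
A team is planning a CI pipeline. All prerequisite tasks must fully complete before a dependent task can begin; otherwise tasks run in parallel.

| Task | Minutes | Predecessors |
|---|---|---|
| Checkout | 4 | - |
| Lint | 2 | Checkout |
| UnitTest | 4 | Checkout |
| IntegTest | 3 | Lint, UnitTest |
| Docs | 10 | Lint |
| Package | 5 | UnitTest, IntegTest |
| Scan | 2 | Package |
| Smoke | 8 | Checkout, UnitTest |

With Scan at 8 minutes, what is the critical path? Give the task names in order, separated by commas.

Baseline: Checkout→UnitTest→IntegTest→Package→Scan = 4+4+3+5+2 = 18 → 18 minutes.
Since Scan is critical, the +6 change carries straight to that chain (now 24 minutes).
That remains the longest chain; total 24 minutes.

Checkout, UnitTest, IntegTest, Package, Scan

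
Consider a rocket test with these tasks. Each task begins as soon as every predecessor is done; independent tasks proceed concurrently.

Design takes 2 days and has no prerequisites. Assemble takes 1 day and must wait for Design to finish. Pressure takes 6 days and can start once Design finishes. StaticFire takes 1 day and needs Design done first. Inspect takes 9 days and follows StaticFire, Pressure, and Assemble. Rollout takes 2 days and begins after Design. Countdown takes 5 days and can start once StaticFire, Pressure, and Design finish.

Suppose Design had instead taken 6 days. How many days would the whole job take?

21

Actual critical path: Design→Pressure→Inspect = 2+6+9 = 17 ⇒ 17 days.
Design is on the critical path; changing it to 6 makes that path 21 days.
The critical path is still Design→Pressure→Inspect; finish is now 21 days.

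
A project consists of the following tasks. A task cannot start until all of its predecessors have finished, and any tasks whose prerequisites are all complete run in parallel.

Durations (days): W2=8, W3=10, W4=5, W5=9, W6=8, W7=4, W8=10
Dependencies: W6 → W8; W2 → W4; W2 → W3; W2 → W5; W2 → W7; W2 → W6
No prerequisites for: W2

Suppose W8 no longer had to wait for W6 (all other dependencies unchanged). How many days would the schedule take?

With the dependency in place, W2→W6→W8 = 8+8+10 = 26 sets the finish at 26 days.
Without W6→W8, W8's earliest start moves from 16 to 0.
After: W2→W3 = 8+10 = 18 → 18 days.

18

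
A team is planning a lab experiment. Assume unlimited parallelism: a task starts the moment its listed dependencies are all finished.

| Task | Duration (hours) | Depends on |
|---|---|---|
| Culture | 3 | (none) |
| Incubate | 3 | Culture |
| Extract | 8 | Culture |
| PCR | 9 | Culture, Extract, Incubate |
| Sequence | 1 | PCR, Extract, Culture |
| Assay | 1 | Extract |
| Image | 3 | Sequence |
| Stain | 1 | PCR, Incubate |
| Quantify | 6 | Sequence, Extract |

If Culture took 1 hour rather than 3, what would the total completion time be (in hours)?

25

Critical path before the change: Culture→Extract→PCR→Sequence→Quantify = 3+8+9+1+6 = 27 giving 27 hours.
Since Culture is critical, the -2 change carries straight to that chain (now 25 hours).
The critical path is still Culture→Extract→PCR→Sequence→Quantify; finish is now 25 hours.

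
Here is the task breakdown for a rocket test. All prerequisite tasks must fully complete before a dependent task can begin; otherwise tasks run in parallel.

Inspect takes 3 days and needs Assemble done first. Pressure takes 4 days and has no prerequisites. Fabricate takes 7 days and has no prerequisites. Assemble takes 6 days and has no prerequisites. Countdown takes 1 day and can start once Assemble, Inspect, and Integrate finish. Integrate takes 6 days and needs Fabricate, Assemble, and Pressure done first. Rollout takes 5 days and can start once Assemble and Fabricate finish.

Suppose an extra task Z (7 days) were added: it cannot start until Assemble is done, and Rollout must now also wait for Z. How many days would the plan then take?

18

Originally the plan takes 14 days.
With Z inserted, Rollout now waits for max(Assemble, Fabricate, Z).
New critical path: Assemble→Z→Rollout = 6+7+5 = 18 ⇒ 18 days.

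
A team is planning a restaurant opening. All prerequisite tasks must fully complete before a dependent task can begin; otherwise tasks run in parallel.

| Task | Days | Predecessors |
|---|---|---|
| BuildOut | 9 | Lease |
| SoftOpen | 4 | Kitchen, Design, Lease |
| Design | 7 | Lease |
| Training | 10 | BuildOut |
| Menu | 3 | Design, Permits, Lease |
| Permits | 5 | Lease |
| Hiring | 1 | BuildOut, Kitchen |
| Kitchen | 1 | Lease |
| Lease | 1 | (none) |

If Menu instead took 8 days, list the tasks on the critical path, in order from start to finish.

Lease, BuildOut, Training

Baseline: Lease→BuildOut→Training = 1+9+10 = 20 → 20 days.
Menu has 9 days of float (longest path through it is 11).
No other chain overtakes it, so the finish is 20 days.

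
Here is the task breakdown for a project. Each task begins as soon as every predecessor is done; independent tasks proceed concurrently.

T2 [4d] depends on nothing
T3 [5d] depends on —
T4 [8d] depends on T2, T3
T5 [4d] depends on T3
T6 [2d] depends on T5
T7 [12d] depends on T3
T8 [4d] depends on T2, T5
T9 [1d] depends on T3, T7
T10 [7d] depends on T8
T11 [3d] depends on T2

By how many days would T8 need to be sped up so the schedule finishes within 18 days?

2

Current finish: 20 days; target: 18.
T8 is on every critical path, so each day cut from T8 cuts the finish by one (this holds down to a finish of 18).
Need 20 − 18 = 2 days off T8 → T8 becomes 2 days, finish becomes 18.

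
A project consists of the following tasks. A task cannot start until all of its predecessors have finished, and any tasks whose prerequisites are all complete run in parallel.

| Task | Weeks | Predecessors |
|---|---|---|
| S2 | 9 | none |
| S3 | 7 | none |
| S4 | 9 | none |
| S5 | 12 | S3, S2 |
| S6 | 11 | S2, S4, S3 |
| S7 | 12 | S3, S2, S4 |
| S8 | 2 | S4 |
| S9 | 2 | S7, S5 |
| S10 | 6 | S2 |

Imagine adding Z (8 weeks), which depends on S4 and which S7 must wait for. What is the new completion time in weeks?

Originally the project takes 23 weeks.
With Z inserted, S7 now waits for max(S3, S2, S4, Z).
New critical path: S4→Z→S7→S9 = 9+8+12+2 = 31 ⇒ 31 weeks.

31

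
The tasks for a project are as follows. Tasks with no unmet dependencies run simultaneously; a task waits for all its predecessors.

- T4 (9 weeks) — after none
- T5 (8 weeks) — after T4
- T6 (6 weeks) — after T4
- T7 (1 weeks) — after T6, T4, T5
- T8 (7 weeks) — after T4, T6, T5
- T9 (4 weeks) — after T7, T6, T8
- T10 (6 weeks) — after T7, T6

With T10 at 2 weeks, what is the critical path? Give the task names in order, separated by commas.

Critical path before the change: T4→T5→T8→T9 = 9+8+7+4 = 28 giving 28 weeks.
T10 is off the critical path — its longest chain is 24 weeks, giving 4 of slack.
The critical path is still T4→T5→T8→T9; finish is now 28 weeks.

T4, T5, T8, T9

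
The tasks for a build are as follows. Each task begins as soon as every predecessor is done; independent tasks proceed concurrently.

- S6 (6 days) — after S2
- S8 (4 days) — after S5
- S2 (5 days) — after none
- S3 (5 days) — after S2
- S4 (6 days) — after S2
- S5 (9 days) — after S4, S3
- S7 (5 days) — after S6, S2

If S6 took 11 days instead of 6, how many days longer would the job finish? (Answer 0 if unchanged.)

0

Baseline: S2→S4→S5→S8 = 5+6+9+4 = 24 → 24 days.
S6 is off the critical path — its longest chain is 16 days, giving 8 of slack.
No other chain overtakes it, so the finish is 24 days.
Change in finish: 24 − 24 = +0 days.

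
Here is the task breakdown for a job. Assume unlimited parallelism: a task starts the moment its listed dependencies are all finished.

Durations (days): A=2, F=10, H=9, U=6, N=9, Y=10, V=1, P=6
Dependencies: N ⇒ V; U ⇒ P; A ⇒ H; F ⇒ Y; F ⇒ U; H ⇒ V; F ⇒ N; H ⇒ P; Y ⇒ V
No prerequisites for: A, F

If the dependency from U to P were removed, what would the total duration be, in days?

Original critical path: F→U→P = 10+6+6 = 22 ⇒ 22 days.
Without U→P, P's earliest start moves from 16 to 11.
After: F→Y→V = 10+10+1 = 21 → 21 days.

21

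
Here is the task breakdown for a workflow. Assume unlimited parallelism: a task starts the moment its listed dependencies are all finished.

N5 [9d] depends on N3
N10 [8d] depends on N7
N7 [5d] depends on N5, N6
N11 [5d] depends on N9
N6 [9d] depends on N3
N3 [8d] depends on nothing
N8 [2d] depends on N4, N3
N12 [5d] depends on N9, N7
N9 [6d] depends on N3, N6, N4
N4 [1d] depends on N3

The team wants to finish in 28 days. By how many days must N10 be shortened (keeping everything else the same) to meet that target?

2

Current finish: 30 days; target: 28.
N10 is on every critical path, so each day cut from N10 cuts the finish by one (this holds down to a finish of 28).
Need 30 − 28 = 2 days off N10 → N10 becomes 6 days, finish becomes 28.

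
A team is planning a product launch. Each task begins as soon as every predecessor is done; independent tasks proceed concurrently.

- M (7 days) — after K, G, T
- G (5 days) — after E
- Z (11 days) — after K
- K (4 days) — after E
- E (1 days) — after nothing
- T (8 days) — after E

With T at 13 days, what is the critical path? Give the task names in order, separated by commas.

Baseline: E→T→M = 1+8+7 = 16 → 16 days.
T is on the critical path; changing it to 13 makes that path 21 days.
No other chain overtakes it, so the finish is 21 days.

E, T, M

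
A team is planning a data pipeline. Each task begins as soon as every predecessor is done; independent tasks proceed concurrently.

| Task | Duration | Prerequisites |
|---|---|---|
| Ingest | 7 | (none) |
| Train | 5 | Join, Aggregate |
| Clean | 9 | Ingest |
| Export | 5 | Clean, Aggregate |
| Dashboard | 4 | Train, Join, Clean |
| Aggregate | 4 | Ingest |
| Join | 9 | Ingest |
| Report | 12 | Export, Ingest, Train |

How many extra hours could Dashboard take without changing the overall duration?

8

Ingest→Clean→Export→Report = 7+9+5+12 = 33 sets the makespan at 33 hours.
The longest chain containing Dashboard totals 25 hours.
So Dashboard can slip 33 − 25 = 8 hours.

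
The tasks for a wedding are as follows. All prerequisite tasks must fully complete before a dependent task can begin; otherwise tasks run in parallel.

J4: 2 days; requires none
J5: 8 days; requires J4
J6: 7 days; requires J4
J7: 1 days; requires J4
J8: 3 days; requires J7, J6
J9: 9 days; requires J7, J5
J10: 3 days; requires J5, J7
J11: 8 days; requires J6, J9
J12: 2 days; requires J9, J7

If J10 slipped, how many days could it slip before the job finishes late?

The longest chain is J4→J5→J9→J11 = 2+8+9+8 = 27; overall finish 27 days.
Longest path through J10: 13 days (earliest finish 13, latest finish 27).
Float = 27 − 13 = 14.

14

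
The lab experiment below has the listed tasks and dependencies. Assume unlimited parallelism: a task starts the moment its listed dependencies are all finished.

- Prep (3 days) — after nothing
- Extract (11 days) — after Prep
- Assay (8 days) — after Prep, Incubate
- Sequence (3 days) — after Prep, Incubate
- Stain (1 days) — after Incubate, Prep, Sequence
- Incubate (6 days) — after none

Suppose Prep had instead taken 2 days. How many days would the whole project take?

14

Critical path before the change: Prep→Extract = 3+11 = 14 giving 14 days.
Prep is on the critical path; changing it to 2 makes that path 13 days.
The binding chain switches to Incubate→Assay = 6+8 = 14; finish 14 days.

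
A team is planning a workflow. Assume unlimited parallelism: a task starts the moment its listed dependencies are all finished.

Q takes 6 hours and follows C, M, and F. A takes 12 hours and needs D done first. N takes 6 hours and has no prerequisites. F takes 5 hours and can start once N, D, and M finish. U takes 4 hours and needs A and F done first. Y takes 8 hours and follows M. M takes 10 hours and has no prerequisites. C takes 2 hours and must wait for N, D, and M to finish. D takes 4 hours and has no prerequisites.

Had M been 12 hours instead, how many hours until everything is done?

Baseline: M→F→Q = 10+5+6 = 21 → 21 hours.
M lies on that path, so at 12 hours the path becomes 23 hours.
The critical path is still M→F→Q; finish is now 23 hours.

23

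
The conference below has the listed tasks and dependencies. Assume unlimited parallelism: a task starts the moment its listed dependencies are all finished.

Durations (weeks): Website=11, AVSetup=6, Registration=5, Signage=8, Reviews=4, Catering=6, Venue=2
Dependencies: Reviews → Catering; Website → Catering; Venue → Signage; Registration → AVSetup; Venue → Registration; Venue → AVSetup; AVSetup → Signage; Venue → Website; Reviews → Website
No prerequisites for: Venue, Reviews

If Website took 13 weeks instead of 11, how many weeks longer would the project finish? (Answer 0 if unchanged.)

Critical path before the change: Reviews→Website→Catering = 4+11+6 = 21 giving 21 weeks.
Since Website is critical, the +2 change carries straight to that chain (now 23 weeks).
The critical path is still Reviews→Website→Catering; finish is now 23 weeks.
Change in finish: 23 − 21 = +2 weeks.

2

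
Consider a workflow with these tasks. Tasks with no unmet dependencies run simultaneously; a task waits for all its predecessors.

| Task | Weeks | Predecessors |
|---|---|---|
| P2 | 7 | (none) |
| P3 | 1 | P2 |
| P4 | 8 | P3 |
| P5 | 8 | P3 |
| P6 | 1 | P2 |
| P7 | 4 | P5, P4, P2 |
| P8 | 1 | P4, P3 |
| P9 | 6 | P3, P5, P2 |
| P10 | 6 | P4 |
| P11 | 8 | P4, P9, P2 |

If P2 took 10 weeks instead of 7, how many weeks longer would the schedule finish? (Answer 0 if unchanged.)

3

Baseline: P2→P3→P5→P9→P11 = 7+1+8+6+8 = 30 → 30 weeks.
Since P2 is critical, the +3 change carries straight to that chain (now 33 weeks).
No other chain overtakes it, so the finish is 33 weeks.
Change in finish: 33 − 30 = +3 weeks.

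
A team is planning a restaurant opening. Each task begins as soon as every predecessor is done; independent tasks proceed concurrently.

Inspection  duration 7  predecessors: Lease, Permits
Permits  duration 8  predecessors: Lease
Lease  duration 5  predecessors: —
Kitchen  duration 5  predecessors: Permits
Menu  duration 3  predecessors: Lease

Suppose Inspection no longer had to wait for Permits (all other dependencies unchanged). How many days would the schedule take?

18

With the dependency in place, Lease→Permits→Inspection = 5+8+7 = 20 sets the finish at 20 days.
Without Permits→Inspection, Inspection's earliest start moves from 13 to 5.
After: Lease→Permits→Kitchen = 5+8+5 = 18 → 18 days.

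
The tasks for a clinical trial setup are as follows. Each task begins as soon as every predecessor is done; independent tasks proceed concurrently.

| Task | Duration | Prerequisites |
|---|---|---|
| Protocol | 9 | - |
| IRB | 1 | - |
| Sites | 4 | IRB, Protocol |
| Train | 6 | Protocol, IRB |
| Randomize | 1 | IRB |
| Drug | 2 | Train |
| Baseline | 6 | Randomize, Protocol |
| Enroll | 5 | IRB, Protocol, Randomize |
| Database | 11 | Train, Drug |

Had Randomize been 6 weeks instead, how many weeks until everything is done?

28

As given, the longest chain is Protocol→Train→Drug→Database = 9+6+2+11 = 28, so the finish is 28 weeks.
Randomize is off the critical path — its longest chain is 8 weeks, giving 20 of slack.
The critical path is still Protocol→Train→Drug→Database; finish is now 28 weeks.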